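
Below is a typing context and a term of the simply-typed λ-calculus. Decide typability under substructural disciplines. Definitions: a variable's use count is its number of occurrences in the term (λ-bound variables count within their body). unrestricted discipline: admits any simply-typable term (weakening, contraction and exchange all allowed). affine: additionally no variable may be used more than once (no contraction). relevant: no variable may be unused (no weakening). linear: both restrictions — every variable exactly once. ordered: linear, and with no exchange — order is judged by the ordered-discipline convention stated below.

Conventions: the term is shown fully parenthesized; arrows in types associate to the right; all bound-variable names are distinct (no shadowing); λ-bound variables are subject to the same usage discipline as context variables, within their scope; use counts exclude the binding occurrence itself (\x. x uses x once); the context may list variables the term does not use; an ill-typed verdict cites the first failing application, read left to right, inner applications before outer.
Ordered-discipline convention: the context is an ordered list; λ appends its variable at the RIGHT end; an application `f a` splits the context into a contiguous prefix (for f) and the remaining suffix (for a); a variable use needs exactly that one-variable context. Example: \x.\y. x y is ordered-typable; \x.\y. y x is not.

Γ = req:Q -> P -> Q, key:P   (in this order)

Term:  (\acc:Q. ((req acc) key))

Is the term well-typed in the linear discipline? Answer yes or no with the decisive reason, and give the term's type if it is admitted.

yes — exactly-once usage across req, key, acc; term : Q -> Q
usage: req: 1; key: 1; acc (λ-bound): 1
uses in reading order: req, acc, key
typing: well-typed at Q -> Q
per-discipline verdicts: ordered ✗, linear ✓, affine ✓, relevant ✓, unrestricted ✓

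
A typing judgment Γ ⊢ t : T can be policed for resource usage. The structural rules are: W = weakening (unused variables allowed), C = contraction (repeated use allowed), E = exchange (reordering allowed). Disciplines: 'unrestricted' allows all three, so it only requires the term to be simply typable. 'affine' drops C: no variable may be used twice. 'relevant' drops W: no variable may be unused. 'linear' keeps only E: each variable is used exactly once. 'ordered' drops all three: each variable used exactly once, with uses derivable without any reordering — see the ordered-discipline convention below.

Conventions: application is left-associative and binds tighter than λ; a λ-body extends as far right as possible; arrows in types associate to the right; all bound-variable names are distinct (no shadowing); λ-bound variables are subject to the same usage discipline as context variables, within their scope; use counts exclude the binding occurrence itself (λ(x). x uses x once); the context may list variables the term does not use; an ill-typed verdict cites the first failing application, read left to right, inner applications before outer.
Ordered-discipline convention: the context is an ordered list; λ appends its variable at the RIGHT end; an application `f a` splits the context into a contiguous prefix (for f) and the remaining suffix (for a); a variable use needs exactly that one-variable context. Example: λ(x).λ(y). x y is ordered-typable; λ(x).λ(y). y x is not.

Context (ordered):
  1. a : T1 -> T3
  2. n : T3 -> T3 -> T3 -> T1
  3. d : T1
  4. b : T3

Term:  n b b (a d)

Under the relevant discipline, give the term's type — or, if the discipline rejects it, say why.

term : T1
use counts: a=1; n=1; d=1; b=2
uses in reading order: n, b, b, a, d
typing: well-typed at T1
across the five disciplines: ordered ✗; linear ✗; affine ✗; relevant ✓; unrestricted ✓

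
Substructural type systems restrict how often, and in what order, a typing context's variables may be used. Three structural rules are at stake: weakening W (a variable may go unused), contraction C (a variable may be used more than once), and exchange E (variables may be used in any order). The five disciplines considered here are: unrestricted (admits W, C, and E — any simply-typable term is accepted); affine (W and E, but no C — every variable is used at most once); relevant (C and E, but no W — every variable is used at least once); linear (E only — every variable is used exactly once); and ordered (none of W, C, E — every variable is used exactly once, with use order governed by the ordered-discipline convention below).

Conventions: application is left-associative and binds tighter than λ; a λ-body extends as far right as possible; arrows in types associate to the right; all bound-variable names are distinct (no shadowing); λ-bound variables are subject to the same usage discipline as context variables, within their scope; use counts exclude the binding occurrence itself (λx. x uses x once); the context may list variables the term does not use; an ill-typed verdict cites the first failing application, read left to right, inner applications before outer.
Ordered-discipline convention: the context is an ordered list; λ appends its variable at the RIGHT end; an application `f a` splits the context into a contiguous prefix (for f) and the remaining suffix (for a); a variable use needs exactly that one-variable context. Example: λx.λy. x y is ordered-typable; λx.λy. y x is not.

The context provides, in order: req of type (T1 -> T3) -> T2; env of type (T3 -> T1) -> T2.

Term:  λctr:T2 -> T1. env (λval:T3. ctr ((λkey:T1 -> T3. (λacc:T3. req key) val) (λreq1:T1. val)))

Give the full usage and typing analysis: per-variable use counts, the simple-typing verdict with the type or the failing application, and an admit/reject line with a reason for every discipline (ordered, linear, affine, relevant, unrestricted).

use counts: req: 1×; env: 1×; ctr (λ-bound): 1×; val (λ-bound): 2×; key (λ-bound): 1×; acc (λ-bound): 0×; req1 (λ-bound): 0×
left-to-right use order: env, ctr, req, key, val, val
typing: well-typed — term : (T2 -> T1) -> T2
ordered: ✗, repeated use of val ×2; acc, req1 left unused
linear: ✗, repeated use of val ×2; acc, req1 left unused
affine: ✗, repeated use of val ×2
relevant: ✗, acc, req1 left unused
unrestricted: ✓, simply typable at (T2 -> T1) -> T2; W, C, E all held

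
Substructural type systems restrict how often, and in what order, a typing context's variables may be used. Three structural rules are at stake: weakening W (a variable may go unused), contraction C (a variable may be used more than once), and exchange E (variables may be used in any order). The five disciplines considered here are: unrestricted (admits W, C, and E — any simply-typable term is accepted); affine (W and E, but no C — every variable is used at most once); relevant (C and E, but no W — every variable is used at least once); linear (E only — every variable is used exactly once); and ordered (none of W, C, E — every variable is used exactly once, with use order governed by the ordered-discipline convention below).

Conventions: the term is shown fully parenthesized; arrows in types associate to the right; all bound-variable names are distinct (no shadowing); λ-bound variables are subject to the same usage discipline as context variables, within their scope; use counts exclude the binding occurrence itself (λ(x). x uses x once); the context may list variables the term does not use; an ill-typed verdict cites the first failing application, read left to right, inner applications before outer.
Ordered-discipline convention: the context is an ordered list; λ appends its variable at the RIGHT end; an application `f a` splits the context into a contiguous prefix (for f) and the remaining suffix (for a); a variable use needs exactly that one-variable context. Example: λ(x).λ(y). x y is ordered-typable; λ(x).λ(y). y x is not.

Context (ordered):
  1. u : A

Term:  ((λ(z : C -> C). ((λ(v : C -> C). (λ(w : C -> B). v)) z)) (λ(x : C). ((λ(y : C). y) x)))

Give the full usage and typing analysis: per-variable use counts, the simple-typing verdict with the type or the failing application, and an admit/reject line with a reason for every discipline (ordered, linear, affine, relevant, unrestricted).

use counts: u: 0×, z (λ-bound): 1×, v (λ-bound): 1×, w (λ-bound): 0×, x (λ-bound): 1×, y (λ-bound): 1×
order of uses: v, z, y, x
typing: well-typed at (C -> B) -> C -> C
ordered: ✗ — u, w left unused
linear: ✗ — u, w left unused
affine: ✓ — no duplicate uses among u, z, v, w, x, y
relevant: ✗ — u, w left unused
unrestricted: ✓ — type-checks ((C -> B) -> C -> C) and nothing is barred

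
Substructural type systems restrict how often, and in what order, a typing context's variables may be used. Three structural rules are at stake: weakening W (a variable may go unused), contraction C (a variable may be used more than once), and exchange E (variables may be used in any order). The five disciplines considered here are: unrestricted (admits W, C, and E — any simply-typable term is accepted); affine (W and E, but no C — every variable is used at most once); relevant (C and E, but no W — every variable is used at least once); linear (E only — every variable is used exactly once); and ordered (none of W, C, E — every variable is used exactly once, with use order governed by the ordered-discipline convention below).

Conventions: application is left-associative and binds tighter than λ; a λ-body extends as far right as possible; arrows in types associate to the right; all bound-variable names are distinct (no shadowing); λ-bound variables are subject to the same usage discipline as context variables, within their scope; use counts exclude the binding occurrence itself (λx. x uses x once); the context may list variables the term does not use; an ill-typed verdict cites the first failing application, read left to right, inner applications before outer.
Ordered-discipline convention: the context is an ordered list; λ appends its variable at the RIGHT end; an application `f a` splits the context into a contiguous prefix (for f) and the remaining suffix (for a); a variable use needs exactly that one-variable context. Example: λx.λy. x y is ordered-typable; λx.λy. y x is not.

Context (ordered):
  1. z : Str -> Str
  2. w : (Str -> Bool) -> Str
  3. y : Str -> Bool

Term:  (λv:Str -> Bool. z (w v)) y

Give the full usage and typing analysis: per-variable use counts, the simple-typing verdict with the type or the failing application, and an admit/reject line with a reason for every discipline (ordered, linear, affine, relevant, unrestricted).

variable uses: z: 1; w: 1; y: 1; v (bound): 1
order of uses: z, w, v, y
typing: ✓ — Str
ordered ✓ (one use each (z, w, y, v); ordered split holds)
linear ✓ (z, w, y, v: one use apiece)
affine ✓ (z, w, y, v: no repeats, contraction unneeded)
relevant ✓ (at least one use each (z, w, y, v))
unrestricted ✓ (type-checks (Str) and nothing is barred)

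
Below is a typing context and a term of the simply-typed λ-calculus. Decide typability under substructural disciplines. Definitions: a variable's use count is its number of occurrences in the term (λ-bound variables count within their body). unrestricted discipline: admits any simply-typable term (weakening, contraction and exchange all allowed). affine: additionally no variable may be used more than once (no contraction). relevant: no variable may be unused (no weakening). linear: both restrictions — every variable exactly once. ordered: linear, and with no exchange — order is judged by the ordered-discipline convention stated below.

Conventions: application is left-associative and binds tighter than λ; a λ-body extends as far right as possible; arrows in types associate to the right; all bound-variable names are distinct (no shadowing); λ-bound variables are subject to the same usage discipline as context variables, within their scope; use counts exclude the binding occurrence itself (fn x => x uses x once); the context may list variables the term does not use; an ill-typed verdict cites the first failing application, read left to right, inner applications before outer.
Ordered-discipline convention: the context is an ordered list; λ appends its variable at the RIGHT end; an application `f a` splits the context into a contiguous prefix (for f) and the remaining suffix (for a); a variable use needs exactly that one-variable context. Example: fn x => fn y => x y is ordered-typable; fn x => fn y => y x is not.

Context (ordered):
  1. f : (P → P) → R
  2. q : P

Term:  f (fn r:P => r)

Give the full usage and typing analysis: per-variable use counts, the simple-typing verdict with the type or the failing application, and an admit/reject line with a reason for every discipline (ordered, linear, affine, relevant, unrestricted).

variable uses: f ×1; q ×0; r [bound] ×1
order of uses: f, r
typing: well-typed at R
ordered ✗ (q left unused)
linear ✗ (q left unused)
affine ✓ (f, q, r: no repeats, contraction unneeded)
relevant ✗ (q left unused)
unrestricted ✓ (typability at R is all that's needed)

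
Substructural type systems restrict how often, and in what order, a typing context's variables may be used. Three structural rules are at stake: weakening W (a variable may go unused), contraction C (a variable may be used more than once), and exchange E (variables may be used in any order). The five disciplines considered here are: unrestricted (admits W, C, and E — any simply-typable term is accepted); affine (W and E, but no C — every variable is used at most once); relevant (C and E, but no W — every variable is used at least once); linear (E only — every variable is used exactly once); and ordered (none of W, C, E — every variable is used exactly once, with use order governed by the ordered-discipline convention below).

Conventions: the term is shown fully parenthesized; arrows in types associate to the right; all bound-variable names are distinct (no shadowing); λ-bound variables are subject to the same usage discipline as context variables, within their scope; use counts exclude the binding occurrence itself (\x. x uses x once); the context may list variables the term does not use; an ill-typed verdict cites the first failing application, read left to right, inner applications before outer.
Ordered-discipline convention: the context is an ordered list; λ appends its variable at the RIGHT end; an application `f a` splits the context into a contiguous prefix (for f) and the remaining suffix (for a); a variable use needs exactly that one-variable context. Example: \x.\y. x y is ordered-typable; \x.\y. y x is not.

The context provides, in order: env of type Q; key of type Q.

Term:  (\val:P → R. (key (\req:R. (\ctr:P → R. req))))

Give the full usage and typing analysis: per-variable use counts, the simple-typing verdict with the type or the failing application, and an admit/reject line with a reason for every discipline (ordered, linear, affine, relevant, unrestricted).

counts: env: 0; key: 1; val (λ-bound): 0; req (λ-bound): 1; ctr (λ-bound): 0
left-to-right use order: key, req
typing: ill-typed: non-function type Q applied to an argument
ordered: ✗, the type mismatch rejects it
linear: ✗, not simply typable
affine: ✗, fails simple typing
relevant: ✗, a type mismatch blocks all five
unrestricted: ✗, the type mismatch rejects it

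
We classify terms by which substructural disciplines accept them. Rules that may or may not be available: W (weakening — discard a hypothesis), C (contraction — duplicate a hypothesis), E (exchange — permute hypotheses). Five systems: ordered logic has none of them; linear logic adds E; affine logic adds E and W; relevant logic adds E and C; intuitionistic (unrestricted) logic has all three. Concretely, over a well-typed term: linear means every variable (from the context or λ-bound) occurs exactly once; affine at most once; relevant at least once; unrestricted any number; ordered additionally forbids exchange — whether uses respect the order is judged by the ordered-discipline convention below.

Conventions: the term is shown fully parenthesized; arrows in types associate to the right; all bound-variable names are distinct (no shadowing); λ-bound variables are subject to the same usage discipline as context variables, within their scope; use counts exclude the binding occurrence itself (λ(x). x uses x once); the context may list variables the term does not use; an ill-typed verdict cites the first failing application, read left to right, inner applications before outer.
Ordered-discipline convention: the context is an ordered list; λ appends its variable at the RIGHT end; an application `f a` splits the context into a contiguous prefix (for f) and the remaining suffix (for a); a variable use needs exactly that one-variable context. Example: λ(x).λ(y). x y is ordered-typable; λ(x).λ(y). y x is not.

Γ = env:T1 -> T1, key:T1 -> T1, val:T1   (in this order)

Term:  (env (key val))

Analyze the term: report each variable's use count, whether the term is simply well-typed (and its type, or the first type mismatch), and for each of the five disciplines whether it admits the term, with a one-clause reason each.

counts: env ×1; key ×1; val ×1
order of uses: env, key, val
typing: well-typed — term : T1
ordered: ✓ — one use each (env, key, val); ordered split holds
linear: ✓ — env, key, val: one use apiece
affine: ✓ — env, key, val: no repeats, contraction unneeded
relevant: ✓ — none of env, key, val goes unused
unrestricted: ✓ — simply typable at T1; W, C, E all held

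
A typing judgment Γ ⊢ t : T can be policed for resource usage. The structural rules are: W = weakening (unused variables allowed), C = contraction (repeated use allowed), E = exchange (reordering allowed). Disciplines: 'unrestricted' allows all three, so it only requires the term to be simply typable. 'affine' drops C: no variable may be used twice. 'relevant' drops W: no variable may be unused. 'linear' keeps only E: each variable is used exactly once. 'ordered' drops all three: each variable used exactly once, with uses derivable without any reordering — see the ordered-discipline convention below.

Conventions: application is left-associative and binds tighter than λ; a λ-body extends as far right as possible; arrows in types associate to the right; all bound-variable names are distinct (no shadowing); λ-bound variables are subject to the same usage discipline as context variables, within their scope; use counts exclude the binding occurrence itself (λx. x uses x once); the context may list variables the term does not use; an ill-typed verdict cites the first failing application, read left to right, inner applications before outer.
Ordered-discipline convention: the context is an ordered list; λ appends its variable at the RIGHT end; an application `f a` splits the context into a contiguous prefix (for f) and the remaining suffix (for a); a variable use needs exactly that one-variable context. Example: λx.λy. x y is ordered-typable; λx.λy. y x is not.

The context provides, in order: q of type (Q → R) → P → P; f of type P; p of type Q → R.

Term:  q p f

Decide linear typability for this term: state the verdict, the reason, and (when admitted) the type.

yes — q, f, p: one use apiece; term : P
variable uses: q=1, f=1, p=1
use order (left to right): q, p, f
typing: ✓ — P
per-discipline verdicts: ordered ✗, linear ✓, affine ✓, relevant ✓, unrestricted ✓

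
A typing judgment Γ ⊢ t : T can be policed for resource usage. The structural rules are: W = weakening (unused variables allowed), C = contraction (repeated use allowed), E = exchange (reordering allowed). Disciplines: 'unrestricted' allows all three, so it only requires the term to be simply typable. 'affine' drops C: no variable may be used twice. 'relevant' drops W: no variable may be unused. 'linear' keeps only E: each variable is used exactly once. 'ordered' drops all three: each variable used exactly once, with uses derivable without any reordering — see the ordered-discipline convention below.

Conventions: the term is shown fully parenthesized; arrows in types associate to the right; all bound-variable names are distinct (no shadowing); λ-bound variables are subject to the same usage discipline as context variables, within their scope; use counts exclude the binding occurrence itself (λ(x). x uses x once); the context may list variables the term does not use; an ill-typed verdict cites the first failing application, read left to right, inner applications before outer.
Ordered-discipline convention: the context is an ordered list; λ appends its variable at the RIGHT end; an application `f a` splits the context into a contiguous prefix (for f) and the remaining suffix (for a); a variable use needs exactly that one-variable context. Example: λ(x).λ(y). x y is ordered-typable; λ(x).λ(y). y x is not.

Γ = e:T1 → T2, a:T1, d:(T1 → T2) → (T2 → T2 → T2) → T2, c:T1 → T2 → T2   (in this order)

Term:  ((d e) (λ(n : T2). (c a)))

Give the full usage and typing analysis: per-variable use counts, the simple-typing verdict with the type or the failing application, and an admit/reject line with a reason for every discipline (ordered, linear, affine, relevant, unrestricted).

counts: e: 1, a: 1, d: 1, c: 1, n [bound]: 0
order of uses: d, e, c, a
typing: well-typed — term : T2
ordered: ✗, unused: n — weakening required
linear: ✗, unused: n — weakening required
affine: ✓, none of e, a, d, c, n used more than once
relevant: ✗, unused: n — weakening required
unrestricted: ✓, type-checks (T2) and nothing is barred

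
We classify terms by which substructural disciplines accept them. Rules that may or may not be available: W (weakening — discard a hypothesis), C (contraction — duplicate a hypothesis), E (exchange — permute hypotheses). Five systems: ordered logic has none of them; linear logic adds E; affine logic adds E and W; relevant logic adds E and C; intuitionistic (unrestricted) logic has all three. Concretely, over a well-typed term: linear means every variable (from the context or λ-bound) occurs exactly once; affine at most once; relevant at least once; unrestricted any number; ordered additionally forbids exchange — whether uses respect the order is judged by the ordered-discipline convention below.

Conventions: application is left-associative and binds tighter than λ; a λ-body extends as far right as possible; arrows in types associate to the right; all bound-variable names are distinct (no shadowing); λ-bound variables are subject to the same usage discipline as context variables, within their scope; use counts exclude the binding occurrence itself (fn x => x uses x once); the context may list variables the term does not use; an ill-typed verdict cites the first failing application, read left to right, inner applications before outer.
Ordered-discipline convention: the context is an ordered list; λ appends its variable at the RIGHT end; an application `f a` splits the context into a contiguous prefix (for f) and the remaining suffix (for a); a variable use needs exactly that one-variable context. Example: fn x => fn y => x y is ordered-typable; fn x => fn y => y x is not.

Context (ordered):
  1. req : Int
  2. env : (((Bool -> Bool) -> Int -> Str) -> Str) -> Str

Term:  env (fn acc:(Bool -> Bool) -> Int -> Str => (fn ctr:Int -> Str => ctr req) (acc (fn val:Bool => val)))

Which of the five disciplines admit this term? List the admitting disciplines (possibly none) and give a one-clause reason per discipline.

admitted by: linear, affine, relevant, unrestricted
usage: req: 1×; env: 1×; acc (bound): 1×; ctr (bound): 1×; val (bound): 1×
use order (left to right): env, ctr, req, acc, val
typing: well-typed — term : Str
ordered: ✗, needs exchange: uses follow env, ctr, req, acc, val
linear: ✓, single use per variable (req, env, acc, ctr, val)
affine: ✓, req, env, acc, ctr, val: no repeats, contraction unneeded
relevant: ✓, req, env, acc, ctr, val: all used, weakening unneeded
unrestricted: ✓, simply typable at Str; W, C, E all held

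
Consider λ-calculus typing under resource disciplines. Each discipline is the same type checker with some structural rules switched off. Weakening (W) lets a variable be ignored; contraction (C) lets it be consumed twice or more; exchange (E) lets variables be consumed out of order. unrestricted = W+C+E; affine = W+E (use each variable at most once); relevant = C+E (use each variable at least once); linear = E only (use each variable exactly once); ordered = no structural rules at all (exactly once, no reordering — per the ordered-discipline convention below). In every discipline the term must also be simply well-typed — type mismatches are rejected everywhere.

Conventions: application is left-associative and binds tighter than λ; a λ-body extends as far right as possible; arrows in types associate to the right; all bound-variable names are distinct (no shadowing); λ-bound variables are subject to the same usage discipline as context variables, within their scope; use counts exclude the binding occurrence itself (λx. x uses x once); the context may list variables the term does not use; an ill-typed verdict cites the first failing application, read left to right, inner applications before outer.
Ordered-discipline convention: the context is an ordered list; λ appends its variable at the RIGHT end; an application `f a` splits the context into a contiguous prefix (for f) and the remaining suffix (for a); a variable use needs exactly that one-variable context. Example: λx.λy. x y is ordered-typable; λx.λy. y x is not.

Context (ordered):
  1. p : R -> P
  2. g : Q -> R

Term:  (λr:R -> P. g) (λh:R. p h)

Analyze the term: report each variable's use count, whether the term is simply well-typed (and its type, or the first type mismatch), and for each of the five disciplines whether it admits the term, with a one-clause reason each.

use counts: p ×1; g ×1; r (λ-bound) ×0; h (λ-bound) ×1
order of uses: g, p, h
typing: well-typed at Q -> R
ordered ✗ (unused: r — weakening required)
linear ✗ (unused: r — weakening required)
affine ✓ (at most one use each (p, g, r, h))
relevant ✗ (unused: r — weakening required)
unrestricted ✓ (type-checks (Q -> R) and nothing is barred)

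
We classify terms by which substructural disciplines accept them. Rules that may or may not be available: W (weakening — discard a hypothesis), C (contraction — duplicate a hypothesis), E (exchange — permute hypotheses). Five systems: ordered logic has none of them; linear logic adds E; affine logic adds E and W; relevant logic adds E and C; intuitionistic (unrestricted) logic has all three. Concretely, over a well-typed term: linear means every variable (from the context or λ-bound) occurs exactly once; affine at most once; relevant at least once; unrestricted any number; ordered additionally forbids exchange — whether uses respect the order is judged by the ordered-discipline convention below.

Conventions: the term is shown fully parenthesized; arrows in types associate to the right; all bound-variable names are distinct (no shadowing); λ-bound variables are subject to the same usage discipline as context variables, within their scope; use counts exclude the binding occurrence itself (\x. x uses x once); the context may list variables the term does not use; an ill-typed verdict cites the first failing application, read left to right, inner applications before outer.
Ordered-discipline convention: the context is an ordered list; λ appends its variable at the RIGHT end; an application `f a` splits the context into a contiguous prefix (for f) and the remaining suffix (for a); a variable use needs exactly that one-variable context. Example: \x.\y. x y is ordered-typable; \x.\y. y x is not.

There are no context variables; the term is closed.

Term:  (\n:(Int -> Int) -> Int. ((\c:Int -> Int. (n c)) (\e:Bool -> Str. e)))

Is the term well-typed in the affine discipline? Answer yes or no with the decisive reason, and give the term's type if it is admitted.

no — not simply typable
counts: n (bound): 1×; c (bound): 1×; e (bound): 1×
use order (left to right): n, c, e
typing: ill-typed: argument of type (Bool -> Str) -> Bool -> Str where Int -> Int is required
per-discipline verdicts: ordered ✗, linear ✗, affine ✗, relevant ✗, unrestricted ✗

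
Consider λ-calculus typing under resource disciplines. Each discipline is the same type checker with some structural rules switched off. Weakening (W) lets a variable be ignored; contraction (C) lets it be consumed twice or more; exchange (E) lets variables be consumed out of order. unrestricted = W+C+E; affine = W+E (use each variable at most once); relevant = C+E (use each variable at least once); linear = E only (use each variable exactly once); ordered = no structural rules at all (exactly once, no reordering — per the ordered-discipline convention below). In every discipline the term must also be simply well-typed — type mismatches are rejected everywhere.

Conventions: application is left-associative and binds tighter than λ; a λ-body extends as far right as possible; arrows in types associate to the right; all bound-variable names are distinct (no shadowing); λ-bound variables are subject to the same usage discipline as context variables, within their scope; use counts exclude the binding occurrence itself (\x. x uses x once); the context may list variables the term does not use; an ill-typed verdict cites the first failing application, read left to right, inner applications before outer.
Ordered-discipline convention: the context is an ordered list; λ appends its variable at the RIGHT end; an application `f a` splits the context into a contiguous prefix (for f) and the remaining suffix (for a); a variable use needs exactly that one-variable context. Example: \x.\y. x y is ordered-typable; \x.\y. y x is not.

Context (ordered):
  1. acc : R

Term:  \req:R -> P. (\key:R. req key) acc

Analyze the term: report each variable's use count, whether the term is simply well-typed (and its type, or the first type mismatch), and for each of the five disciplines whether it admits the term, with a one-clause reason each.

use counts: acc ×1, req (bound) ×1, key (bound) ×1
order of uses: req, key, acc
typing: well-typed at (R -> P) -> P
ordered: ✗ — no ordered split (uses run req, key, acc)
linear: ✓ — acc, req, key: one use apiece
affine: ✓ — no duplicate uses among acc, req, key
relevant: ✓ — none of acc, req, key goes unused
unrestricted: ✓ — simply typable at (R -> P) -> P; W, C, E all held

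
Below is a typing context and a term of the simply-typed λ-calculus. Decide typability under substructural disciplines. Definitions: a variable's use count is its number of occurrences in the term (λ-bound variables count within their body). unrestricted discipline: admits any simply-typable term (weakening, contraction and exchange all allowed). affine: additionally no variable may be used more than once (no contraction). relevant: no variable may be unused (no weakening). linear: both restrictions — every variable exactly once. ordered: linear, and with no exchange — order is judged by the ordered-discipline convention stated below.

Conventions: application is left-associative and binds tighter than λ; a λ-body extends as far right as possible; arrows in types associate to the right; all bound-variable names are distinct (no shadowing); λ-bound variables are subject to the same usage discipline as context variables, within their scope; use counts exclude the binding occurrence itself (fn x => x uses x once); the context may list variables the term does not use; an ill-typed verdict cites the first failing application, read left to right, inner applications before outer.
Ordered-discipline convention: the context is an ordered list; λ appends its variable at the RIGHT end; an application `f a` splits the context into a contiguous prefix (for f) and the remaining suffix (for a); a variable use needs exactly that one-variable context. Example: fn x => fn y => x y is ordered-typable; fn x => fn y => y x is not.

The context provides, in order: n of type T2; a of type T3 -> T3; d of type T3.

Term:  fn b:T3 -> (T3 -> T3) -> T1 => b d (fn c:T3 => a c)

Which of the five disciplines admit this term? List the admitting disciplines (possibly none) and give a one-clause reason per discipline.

accepted by: affine, unrestricted
counts: n: 0; a: 1; d: 1; b (bound): 1; c (bound): 1
order of uses: b, d, a, c
typing: ✓ — (T3 -> (T3 -> T3) -> T1) -> T1
ordered: ✗, unused: n — weakening required
linear: ✗, unused: n — weakening required
affine: ✓, n, a, d, b, c: no repeats, contraction unneeded
relevant: ✗, unused: n — weakening required
unrestricted: ✓, type-checks ((T3 -> (T3 -> T3) -> T1) -> T1) and nothing is barred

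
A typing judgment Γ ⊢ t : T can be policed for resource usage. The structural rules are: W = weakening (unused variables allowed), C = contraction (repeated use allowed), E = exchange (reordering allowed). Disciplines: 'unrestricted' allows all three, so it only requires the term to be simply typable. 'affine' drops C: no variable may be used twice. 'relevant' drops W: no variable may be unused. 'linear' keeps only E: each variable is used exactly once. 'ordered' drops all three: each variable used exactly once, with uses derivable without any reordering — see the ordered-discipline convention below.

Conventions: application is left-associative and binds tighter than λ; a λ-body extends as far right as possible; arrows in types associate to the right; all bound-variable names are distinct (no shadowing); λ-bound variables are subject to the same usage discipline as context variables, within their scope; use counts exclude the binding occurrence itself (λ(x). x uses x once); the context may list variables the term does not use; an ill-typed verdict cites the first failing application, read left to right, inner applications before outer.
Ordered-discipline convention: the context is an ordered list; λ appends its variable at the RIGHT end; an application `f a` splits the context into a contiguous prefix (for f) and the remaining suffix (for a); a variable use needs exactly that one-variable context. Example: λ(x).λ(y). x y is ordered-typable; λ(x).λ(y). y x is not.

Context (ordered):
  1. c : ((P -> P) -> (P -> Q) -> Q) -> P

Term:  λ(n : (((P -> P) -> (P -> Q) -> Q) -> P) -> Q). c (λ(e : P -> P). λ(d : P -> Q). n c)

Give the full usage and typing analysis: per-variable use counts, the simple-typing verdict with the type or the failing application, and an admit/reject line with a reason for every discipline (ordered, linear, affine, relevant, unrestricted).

use counts: c: 2, n (bound): 1, e (bound): 0, d (bound): 0
order of uses: c, n, c
typing: the term checks, with type ((((P -> P) -> (P -> Q) -> Q) -> P) -> Q) -> P
ordered ✗ (needs contraction — c ×2; e, d left unused)
linear ✗ (needs contraction — c ×2; e, d left unused)
affine ✗ (needs contraction — c ×2)
relevant ✗ (e, d left unused)
unrestricted ✓ (type-checks (((((P -> P) -> (P -> Q) -> Q) -> P) -> Q) -> P) and nothing is barred)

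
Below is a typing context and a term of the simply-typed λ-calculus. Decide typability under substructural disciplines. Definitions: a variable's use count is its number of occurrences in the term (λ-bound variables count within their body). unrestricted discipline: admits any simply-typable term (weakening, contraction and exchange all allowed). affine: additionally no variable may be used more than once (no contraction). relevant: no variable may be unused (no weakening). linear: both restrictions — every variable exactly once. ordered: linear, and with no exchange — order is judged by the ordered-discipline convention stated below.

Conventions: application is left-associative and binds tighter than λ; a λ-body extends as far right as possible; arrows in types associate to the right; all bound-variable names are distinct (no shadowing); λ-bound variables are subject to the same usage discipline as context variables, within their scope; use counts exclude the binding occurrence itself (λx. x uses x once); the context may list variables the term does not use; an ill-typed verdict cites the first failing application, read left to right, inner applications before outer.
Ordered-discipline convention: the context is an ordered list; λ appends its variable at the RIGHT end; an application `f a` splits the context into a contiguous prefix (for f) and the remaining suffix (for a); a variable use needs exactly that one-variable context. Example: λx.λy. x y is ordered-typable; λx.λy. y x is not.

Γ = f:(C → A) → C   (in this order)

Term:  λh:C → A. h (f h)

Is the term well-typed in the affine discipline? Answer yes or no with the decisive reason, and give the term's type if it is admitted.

no — repeated use of h ×2
use counts: f: 1, h (λ-bound): 2
left-to-right use order: h, f, h
typing: well-typed at (C → A) → A
all disciplines: ordered ✗ · linear ✗ · affine ✗ · relevant ✓ · unrestricted ✓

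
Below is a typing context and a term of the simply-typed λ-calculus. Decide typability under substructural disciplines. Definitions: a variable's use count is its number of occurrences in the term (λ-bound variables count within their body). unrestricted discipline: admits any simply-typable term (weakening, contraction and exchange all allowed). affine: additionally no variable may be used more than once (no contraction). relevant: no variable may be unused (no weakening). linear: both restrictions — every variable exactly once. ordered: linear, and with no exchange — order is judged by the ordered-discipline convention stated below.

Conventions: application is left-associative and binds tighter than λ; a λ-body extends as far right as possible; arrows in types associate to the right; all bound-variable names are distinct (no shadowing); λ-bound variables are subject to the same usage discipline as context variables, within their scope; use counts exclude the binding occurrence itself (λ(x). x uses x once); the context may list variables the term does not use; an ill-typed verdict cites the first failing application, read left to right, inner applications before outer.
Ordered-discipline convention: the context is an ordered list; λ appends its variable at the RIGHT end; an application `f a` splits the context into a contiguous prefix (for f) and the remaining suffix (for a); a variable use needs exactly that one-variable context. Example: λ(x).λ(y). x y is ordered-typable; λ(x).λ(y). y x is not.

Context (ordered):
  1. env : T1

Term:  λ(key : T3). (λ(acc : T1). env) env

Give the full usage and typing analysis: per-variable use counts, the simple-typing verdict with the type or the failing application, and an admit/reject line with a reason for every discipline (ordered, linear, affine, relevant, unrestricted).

usage: env=2, key [bound]=0, acc [bound]=0
order of uses: env, env
typing: ✓ — T3 -> T1
ordered: ✗ — repeated use of env ×2; key, acc left unused
linear: ✗ — repeated use of env ×2; key, acc left unused
affine: ✗ — repeated use of env ×2
relevant: ✗ — key, acc left unused
unrestricted: ✓ — well-typed at T3 -> T1; no restrictions here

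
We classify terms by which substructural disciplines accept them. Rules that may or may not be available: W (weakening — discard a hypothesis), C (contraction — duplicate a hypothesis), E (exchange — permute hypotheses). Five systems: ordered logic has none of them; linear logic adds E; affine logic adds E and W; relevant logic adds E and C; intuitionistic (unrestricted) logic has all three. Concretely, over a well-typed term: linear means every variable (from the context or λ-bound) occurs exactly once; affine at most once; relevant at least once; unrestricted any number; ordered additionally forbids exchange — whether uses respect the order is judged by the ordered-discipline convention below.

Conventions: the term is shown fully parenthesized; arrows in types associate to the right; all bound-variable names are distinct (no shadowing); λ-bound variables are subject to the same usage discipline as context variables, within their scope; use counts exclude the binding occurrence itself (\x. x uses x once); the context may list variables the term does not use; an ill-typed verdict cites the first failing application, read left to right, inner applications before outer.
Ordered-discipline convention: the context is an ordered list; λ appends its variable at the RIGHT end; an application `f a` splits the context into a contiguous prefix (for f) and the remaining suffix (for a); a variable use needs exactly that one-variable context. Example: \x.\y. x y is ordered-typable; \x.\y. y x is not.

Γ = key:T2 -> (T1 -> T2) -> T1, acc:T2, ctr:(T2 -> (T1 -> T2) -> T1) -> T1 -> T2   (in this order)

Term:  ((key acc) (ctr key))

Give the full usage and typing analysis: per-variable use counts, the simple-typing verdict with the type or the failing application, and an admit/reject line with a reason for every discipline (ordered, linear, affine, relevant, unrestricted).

use counts: key: 2×, acc: 1×, ctr: 1×
left-to-right use order: key, acc, ctr, key
typing: ✓ — T1
ordered: ✗, uses contraction: key ×2
linear: ✗, uses contraction: key ×2
affine: ✗, uses contraction: key ×2
relevant: ✓, at least one use each (key, acc, ctr)
unrestricted: ✓, simply typable at T1; W, C, E all held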